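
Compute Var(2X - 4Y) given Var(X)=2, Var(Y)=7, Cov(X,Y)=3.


Var(2X - 4Y) = 2^2*Var(X) + (-4)^2*Var(Y) + 2*2*(-4)*Cov(X,Y)
= 4*2 + 16*7 - 16*3
= 8 + 112 - 48 = 72

72


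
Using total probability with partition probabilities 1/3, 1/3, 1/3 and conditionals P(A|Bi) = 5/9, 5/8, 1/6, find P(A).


P(A) = P(A|B1)P(B1) + P(A|B2)P(B2) + P(A|B3)P(B3)
= 5/9*1/3 + 5/8*1/3 + 1/6*1/3
= 5/27 + 5/24 + 1/18 = 97/216

97/216


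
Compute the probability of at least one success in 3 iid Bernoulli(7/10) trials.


P(at least one) = 1 - P(none)
P(none) = (1 - 7/10)^3 = (3/10)^3 = 27/1000
P(at least one) = 1 - 27/1000 = 973/1000

973/1000


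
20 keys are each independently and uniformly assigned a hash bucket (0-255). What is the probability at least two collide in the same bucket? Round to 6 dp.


P(all different) = prod((256-i)/256 for i=0..19) = 0.466833
P(at least one match) = 1 - 0.466833 = 0.533167

0.533167


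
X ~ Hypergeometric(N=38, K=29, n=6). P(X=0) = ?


P(X=0) = C(29,0)*C(9,6) / C(38,6)
= 1*84 / 2760681
= 84/2760681 = 4/131461

4/131461


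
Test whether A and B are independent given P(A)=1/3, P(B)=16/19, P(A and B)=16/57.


P(A)*P(B) = 1/3*16/19 = 16/57
P(A∩B) = 16/57, which equals P(A)P(B), so independent

Yes, A and B are independent


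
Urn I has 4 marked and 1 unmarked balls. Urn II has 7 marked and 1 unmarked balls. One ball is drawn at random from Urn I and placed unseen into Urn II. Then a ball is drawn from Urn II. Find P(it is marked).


P(transfer marked) = 4/5; P(transfer unmarked) = 1/5
If marked transferred: Urn II has 8 marked of 9, so P(marked|marked moved) = 8/9
If unmarked transferred: Urn II has 7 marked of 9, so P(marked|unmarked moved) = 7/9
By total probability: P(marked) = 4/5*8/9 + 1/5*7/9 = 13/15

13/15


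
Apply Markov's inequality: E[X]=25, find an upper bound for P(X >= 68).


Markov: P(X >= a) <= E[X]/a
P(X >= 68) <= 25/68

25/68


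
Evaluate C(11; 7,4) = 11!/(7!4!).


11! = 39916800
Denominator: 7!=5040 * 4!=24
Coefficient = 39916800 / 120960 = 330

330


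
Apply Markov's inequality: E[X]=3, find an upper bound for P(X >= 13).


Markov: P(X >= a) <= E[X]/a
P(X >= 13) <= 3/13

3/13


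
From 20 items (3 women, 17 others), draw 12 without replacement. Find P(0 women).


P(X=0) = C(3,0)*C(17,12) / C(20,12)
= 1*6188 / 125970
= 6188/125970 = 14/285

14/285


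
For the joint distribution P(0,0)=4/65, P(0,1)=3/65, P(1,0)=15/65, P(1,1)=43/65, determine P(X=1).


P(X=1) = P(1,0)+P(1,1) = 15/65 + 43/65 = 58/65

58/65


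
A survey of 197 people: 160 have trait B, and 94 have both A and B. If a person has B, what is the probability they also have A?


P(A|B) = P(A∩B)/P(B) = (94/197)/(160/197) = 94/160 = 47/80

47/80


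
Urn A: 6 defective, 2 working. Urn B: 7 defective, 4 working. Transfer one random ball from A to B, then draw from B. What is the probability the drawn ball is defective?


P(transfer defective) = 6/8 = 3/4; P(transfer working) = 1/4
If defective transferred: Urn II has 8 defective of 12, so P(defective|defective moved) = 2/3
If working transferred: Urn II has 7 defective of 12, so P(defective|working moved) = 7/12
By total probability: P(defective) = 3/4*2/3 + 1/4*7/12 = 31/48

31/48


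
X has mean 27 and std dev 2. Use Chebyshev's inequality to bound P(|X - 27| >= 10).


k = 10/2 = 5
Chebyshev: P(|X-mu| >= k*sigma) <= 1/k^2 = 1/5^2 = 1/25

1/25


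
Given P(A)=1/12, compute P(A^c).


P(A') = 1 - P(A) = 1 - 1/12 = 11/12

11/12


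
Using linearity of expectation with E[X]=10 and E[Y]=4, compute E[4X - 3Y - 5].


E[4X - 3Y - 5] = 4*E[X] - 3*E[Y] - 5
= (4)*(10) + (-3)*(4) + (-5)
= 40 - 12 - 5 = 23

23


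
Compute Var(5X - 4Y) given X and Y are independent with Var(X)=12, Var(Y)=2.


Independence => Cov(X,Y)=0
Var(5X - 4Y) = 5^2*Var(X) + (-4)^2*Var(Y)
= 25*12 + 16*2 = 332

332


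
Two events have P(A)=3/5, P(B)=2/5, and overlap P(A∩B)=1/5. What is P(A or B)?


P(A∪B) = P(A) + P(B) - P(A∩B)
= 3/5 + 2/5 - 1/5 = 4/5

4/5


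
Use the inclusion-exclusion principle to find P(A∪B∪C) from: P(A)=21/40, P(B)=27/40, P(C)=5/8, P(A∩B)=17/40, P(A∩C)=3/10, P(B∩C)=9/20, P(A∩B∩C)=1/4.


P(A∪B∪C) = P(A)+P(B)+P(C) - P(AB)-P(AC)-P(BC) + P(ABC)
= 21/40+27/40+5/8 - 17/40-3/10-9/20 + 1/4
= 9/10

9/10


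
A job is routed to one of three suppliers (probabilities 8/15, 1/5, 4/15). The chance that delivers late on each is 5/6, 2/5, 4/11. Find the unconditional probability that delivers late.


P(A) = P(A|B1)P(B1) + P(A|B2)P(B2) + P(A|B3)P(B3)
= 5/6*8/15 + 2/5*1/5 + 4/11*4/15
= 4/9 + 2/25 + 16/165 = 1538/2475

1538/2475


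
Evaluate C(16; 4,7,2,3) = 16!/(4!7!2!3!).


16! = 20922789888000
Denominator: 4!=24 * 7!=5040 * 2!=2 * 3!=6
Coefficient = 20922789888000 / 1451520 = 14414400

14414400


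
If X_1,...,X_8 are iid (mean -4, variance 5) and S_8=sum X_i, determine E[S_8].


E[S_n] = n*E[X_1] = 8*-4 = -32

-32


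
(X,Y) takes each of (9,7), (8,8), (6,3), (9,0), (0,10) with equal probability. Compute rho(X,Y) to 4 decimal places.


Cov(X,Y) = -6.8400, Var(X) = 11.4400, Var(Y) = 13.0400
rho = Cov/(sqrt(VarX)*sqrt(VarY)) = -0.5600

-0.5600


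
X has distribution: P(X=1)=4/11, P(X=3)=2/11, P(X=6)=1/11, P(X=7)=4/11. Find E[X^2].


E[X^2] = sum(g(x)*P(x))
= 1*4/11 + 9*2/11 + 36*1/11 + 49*4/11
= 254/11

254/11


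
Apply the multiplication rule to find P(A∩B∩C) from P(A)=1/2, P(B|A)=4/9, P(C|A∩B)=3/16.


P(A∩B∩C) = P(A) * P(B|A) * P(C|A∩B)
= 1/2 * 4/9 * 3/16
= 2/9 * 3/16 = 1/24

1/24


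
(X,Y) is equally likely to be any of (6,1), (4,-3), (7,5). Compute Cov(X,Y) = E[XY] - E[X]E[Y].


E[X]=17/3, E[Y]=1, E[XY]=29/3
Cov(X,Y) = E[XY] - E[X]E[Y] = 29/3 - 17/3*1 = 4

4


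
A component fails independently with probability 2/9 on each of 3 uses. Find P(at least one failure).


P(at least one) = 1 - P(none)
P(none) = (1 - 2/9)^3 = (7/9)^3 = 343/729
P(at least one) = 1 - 343/729 = 386/729

386/729


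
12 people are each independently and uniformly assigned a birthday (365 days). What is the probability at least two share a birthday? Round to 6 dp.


P(all different) = prod((365-i)/365 for i=0..11) = 0.832975
P(at least one match) = 1 - 0.832975 = 0.167025

0.167025


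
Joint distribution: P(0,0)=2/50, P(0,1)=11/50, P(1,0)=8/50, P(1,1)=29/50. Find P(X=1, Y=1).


Read from table: P(X=1, Y=1) = 29/50

29/50


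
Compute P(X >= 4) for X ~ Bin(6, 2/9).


P(X>=4) = P(X=4) + P(X=5) + P(X=6)
= 3920/177147 + 448/177147 + 64/531441
= 13168/531441

13168/531441


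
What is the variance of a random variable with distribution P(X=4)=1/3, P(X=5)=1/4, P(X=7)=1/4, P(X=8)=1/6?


E[X] = 17/3, E[X^2] = 69/2
Var(X) = E[X^2] - (E[X])^2 = 69/2 - (17/3)^2 = 43/18

43/18


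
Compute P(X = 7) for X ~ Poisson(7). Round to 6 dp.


P(X=7) = e^(-7) * 7^7 / 7!
≈ 0.0009118819656 * 823543 / 5040
≈ 0.149003

0.149003


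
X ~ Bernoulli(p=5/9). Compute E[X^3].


For Bernoulli: X in {0,1}
E[X^3] = 0^3*(1-5/9) + 1^3*5/9 = 5/9

5/9


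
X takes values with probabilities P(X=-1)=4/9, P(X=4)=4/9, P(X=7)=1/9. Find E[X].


E[X] = sum(x * P(x))
= -1*4/9 + 4*4/9 + 7*1/9
= 19/9

19/9


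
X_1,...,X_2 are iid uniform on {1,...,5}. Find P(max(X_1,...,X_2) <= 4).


P(max <= 4) = P(all X_i <= 4) = (P(X_1 <= 4))^2
= (4/5)^2 = 16/25

16/25


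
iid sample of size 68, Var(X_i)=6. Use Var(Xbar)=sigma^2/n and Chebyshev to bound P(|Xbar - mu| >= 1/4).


Var(Xbar) = Var(X)/n = 6/68
Chebyshev: P(|Xbar-mu| >= 1/4) <= Var(Xbar)/(1/4)^2 = (3/34)/(1/16) = 24/17
Bound exceeds 1, so trivial bound: 1

1


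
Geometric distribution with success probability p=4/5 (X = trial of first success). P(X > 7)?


P(X > 7) = P(first 7 trials all fail) = (1-p)^7 = (1/5)^7 = 1/78125

1/78125


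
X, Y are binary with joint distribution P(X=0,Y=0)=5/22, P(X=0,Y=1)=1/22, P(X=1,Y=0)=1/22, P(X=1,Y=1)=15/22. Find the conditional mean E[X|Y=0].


P(Y=0) = 6/22
E[X|Y=0] = (0*5 + 1*1)/6 = 1/6

1/6


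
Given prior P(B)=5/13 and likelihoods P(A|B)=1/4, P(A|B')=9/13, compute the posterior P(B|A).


P(A) = P(A|B)P(B) + P(A|B')P(B') = 1/4*5/13 + 9/13*8/13 = 353/676
P(B|A) = P(A|B)P(B)/P(A) = (5/52)/(353/676) = 65/353

65/353


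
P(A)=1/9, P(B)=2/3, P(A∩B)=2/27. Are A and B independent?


P(A)*P(B) = 1/9*2/3 = 2/27
P(A∩B) = 2/27, which equals P(A)P(B), so independent

Yes, A and B are independent


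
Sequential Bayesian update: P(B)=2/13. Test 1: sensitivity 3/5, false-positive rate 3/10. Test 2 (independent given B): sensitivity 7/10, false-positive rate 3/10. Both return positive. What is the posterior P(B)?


After test 1: P(+) = 3/5*2/13 + 3/10*11/13 = 9/26
P(B|+) = (6/65)/(9/26) = 4/15
After test 2 (use post1 as new prior): P(+) = 7/10*4/15 + 3/10*11/15 = 61/150
P(B|+,+) = (14/75)/(61/150) = 28/61

28/61


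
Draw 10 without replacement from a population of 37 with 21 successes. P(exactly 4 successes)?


P(X=4) = C(21,4)*C(16,6) / C(37,10)
= 5985*8008 / 348330136
= 47927880/348330136 = 77805/565471

77805/565471


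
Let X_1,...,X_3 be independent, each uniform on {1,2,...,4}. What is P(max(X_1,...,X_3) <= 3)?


P(max <= 3) = P(all X_i <= 3) = (P(X_1 <= 3))^3
= (3/4)^3 = 27/64

27/64


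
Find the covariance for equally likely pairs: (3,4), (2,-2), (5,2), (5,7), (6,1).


E[X]=21/5, E[Y]=12/5, E[XY]=59/5
Cov(X,Y) = E[XY] - E[X]E[Y] = 59/5 - 21/5*12/5 = 43/25

43/25


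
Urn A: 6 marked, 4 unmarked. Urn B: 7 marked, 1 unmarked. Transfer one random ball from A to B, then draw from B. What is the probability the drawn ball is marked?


P(transfer marked) = 6/10 = 3/5; P(transfer unmarked) = 2/5
If marked transferred: Urn II has 8 marked of 9, so P(marked|marked moved) = 8/9
If unmarked transferred: Urn II has 7 marked of 9, so P(marked|unmarked moved) = 7/9
By total probability: P(marked) = 3/5*8/9 + 2/5*7/9 = 38/45

38/45


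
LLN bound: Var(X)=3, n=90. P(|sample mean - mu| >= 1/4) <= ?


Var(Xbar) = Var(X)/n = 3/90
Chebyshev: P(|Xbar-mu| >= 1/4) <= Var(Xbar)/(1/4)^2 = (1/30)/(1/16) = 8/15

8/15


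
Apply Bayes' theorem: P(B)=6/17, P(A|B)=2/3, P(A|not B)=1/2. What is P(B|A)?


P(A) = P(A|B)P(B) + P(A|B')P(B') = 2/3*6/17 + 1/2*11/17 = 19/34
P(B|A) = P(A|B)P(B)/P(A) = (4/17)/(19/34) = 8/19

8/19


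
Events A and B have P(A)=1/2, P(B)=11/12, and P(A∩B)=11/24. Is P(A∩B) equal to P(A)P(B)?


P(A)*P(B) = 1/2*11/12 = 11/24
P(A∩B) = 11/24, which equals P(A)P(B), so independent

Yes, A and B are independent


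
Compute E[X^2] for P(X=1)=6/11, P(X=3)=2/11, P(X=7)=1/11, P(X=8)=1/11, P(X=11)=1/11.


E[X^2] = sum(g(x)*P(x))
= 1*6/11 + 9*2/11 + 49*1/11 + 64*1/11 + 121*1/11
= 258/11

258/11


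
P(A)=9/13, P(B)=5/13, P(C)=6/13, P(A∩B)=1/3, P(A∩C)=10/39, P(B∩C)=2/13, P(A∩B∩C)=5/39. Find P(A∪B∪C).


P(A∪B∪C) = P(A)+P(B)+P(C) - P(AB)-P(AC)-P(BC) + P(ABC)
= 9/13+5/13+6/13 - 1/3-10/39-2/13 + 5/39
= 12/13

12/13


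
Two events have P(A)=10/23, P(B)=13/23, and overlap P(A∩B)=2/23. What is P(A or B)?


P(A∪B) = P(A) + P(B) - P(A∩B)
= 10/23 + 13/23 - 2/23 = 21/23

21/23


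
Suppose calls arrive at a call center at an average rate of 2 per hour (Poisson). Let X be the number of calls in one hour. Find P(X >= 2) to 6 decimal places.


P(X>=2) = 1 - P(X<=1) = 1 - (e^(-2)*2^0/0! + e^(-2)*2^1/1!)
≈ 1 - (0.1353352832 + 0.2706705665)
= 1 - 0.4060058497 = 0.5939941503
≈ 0.593994

0.593994


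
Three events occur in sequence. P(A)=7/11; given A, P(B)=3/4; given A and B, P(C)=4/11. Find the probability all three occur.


P(A∩B∩C) = P(A) * P(B|A) * P(C|A∩B)
= 7/11 * 3/4 * 4/11
= 21/44 * 4/11 = 21/121

21/121


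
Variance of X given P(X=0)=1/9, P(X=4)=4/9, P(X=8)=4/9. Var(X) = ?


E[X] = 16/3, E[X^2] = 320/9
Var(X) = E[X^2] - (E[X])^2 = 320/9 - (16/3)^2 = 64/9

64/9


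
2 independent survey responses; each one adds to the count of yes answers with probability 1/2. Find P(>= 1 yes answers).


P(at least one) = 1 - P(none)
P(none) = (1 - 1/2)^2 = (1/2)^2 = 1/4
P(at least one) = 1 - 1/4 = 3/4

3/4


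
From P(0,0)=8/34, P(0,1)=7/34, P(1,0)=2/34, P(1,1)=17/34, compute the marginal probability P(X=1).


P(X=1) = P(1,0)+P(1,1) = 2/34 + 17/34 = 19/34

19/34


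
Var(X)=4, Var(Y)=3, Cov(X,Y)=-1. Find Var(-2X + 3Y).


Var(-2X + 3Y) = (-2)^2*Var(X) + 3^2*Var(Y) + 2*(-2)*3*Cov(X,Y)
= 4*4 + 9*3 - 12*(-1)
= 16 + 27 + 12 = 55

55


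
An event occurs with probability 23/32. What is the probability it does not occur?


P(A') = 1 - P(A) = 1 - 23/32 = 9/32

9/32


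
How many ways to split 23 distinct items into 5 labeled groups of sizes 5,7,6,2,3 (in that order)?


23! = 25852016738884976640000
Denominator: 5!=120 * 7!=5040 * 6!=720 * 2!=2 * 3!=6
Coefficient = 25852016738884976640000 / 5225472000 = 4947307485120

4947307485120


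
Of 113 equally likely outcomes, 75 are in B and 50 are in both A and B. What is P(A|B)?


P(A|B) = P(A∩B)/P(B) = (50/113)/(75/113) = 50/75 = 2/3

2/3


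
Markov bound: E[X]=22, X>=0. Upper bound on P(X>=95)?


Markov: P(X >= a) <= E[X]/a
P(X >= 95) <= 22/95

22/95


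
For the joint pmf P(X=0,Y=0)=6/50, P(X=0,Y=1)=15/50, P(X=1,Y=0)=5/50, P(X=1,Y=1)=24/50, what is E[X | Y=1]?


P(Y=1) = 39/50
E[X|Y=1] = (0*15 + 1*24)/39 = 24/39 = 8/13

8/13


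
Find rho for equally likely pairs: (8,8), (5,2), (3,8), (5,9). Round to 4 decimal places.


Cov(X,Y) = 0.3125, Var(X) = 3.1875, Var(Y) = 7.6875
rho = Cov/(sqrt(VarX)*sqrt(VarY)) = 0.0631

0.0631


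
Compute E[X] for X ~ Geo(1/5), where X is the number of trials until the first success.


For geometric (trials until first success), E[X] = 1/p = 1/(1/5) = 5

5


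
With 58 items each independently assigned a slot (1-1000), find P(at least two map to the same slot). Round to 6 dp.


P(all different) = prod((1000-i)/1000 for i=0..57) = 0.185328
P(at least one match) = 1 - 0.185328 = 0.814672

0.814672


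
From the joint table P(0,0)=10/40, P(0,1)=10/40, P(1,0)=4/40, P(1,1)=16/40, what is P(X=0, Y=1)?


Read from table: P(X=0, Y=1) = 10/40 = 1/4

1/4


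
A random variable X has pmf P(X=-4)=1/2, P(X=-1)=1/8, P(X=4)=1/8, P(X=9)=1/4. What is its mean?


E[X] = sum(x * P(x))
= -4*1/2 - 1*1/8 + 4*1/8 + 9*1/4
= 5/8

5/8


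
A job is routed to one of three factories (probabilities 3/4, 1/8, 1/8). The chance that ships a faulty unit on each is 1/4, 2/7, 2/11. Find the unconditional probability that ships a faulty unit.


P(A) = P(A|B1)P(B1) + P(A|B2)P(B2) + P(A|B3)P(B3)
= 1/4*3/4 + 2/7*1/8 + 2/11*1/8
= 3/16 + 1/28 + 1/44 = 303/1232

303/1232


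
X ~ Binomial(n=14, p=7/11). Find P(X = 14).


P(X=14) = C(14,14) * p^14 * (1-p)^0
= 1 * 678223072849/379749833583241 * 1
= 678223072849/379749833583241

678223072849/379749833583241


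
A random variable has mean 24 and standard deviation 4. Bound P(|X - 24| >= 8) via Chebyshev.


k = 8/4 = 2
Chebyshev: P(|X-mu| >= k*sigma) <= 1/k^2 = 1/2^2 = 1/4

1/4


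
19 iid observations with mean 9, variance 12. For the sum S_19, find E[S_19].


E[S_n] = n*E[X_1] = 19*9 = 171

171


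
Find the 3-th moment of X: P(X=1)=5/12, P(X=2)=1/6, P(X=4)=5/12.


E[X^3] = sum(x^3 * P(x))
= 1*5/12 + 8*1/6 + 64*5/12
= 341/12

341/12


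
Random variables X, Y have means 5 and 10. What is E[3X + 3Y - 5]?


E[3X + 3Y - 5] = 3*E[X] + 3*E[Y] - 5
= (3)*(5) + (3)*(10) + (-5)
= 15 + 30 - 5 = 40

40


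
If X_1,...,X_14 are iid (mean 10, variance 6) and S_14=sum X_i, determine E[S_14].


E[S_n] = n*E[X_1] = 14*10 = 140

140


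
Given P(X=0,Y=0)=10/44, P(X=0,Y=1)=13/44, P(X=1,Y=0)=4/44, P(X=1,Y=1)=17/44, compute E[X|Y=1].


P(Y=1) = 30/44
E[X|Y=1] = (0*13 + 1*17)/30 = 17/30

17/30


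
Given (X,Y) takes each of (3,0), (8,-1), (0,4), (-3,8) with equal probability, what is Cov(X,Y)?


E[X]=2, E[Y]=11/4, E[XY]=-8
Cov(X,Y) = E[XY] - E[X]E[Y] = -8 - 2*11/4 = -27/2

-27/2


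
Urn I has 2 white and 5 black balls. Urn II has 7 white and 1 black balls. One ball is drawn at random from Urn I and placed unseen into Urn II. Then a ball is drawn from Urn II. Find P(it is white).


P(transfer white) = 2/7; P(transfer black) = 5/7
If white transferred: Urn II has 8 white of 9, so P(white|white moved) = 8/9
If black transferred: Urn II has 7 white of 9, so P(white|black moved) = 7/9
By total probability: P(white) = 2/7*8/9 + 5/7*7/9 = 17/21

17/21


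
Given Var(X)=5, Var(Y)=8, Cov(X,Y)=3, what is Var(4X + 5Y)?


Var(4X + 5Y) = 4^2*Var(X) + 5^2*Var(Y) + 2*4*5*Cov(X,Y)
= 16*5 + 25*8 + 40*3
= 80 + 200 + 120 = 400

400


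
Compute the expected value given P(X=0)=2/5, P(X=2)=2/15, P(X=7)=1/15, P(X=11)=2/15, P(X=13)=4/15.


E[X] = sum(x * P(x))
= 0*2/5 + 2*2/15 + 7*1/15 + 11*2/15 + 13*4/15
= 17/3

17/3


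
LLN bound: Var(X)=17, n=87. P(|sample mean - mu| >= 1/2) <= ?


Var(Xbar) = Var(X)/n = 17/87
Chebyshev: P(|Xbar-mu| >= 1/2) <= Var(Xbar)/(1/2)^2 = (17/87)/(1/4) = 68/87

68/87


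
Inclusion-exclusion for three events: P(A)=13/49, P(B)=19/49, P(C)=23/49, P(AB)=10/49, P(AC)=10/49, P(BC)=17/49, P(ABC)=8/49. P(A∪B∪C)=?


P(A∪B∪C) = P(A)+P(B)+P(C) - P(AB)-P(AC)-P(BC) + P(ABC)
= 13/49+19/49+23/49 - 10/49-10/49-17/49 + 8/49
= 26/49

26/49


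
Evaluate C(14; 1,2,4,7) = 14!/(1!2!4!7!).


14! = 87178291200
Denominator: 1!=1 * 2!=2 * 4!=24 * 7!=5040
Coefficient = 87178291200 / 241920 = 360360

360360


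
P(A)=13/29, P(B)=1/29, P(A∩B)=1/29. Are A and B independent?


P(A)*P(B) = 13/29*1/29 = 13/841
P(A∩B) = 1/29 != 13/841, so not independent

No, A and B are not independent


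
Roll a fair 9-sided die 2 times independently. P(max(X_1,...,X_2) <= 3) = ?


P(max <= 3) = P(all X_i <= 3) = (P(X_1 <= 3))^2
= (3/9)^2 = (1/3)^2 = 1/9

1/9


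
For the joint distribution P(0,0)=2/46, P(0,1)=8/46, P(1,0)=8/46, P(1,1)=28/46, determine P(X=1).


P(X=1) = P(1,0)+P(1,1) = 8/46 + 28/46 = 36/46 = 18/23

18/23


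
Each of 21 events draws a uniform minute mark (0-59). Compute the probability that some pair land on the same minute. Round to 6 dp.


P(all different) = prod((60-i)/60 for i=0..20) = 0.018596
P(at least one match) = 1 - 0.018596 = 0.981404

0.981404


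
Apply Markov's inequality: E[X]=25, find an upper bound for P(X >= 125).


Markov: P(X >= a) <= E[X]/a
P(X >= 125) <= 25/125 = 1/5

1/5


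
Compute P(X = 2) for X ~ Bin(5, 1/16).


P(X=2) = C(5,2) * p^2 * (1-p)^3
= 10 * 1/256 * 3375/4096
= 16875/524288

16875/524288


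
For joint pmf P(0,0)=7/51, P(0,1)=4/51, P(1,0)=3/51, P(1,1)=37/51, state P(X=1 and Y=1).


Read from table: P(X=1, Y=1) = 37/51

37/51


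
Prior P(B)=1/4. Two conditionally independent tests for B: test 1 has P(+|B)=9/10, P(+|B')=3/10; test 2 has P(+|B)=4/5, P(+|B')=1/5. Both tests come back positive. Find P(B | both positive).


After test 1: P(+) = 9/10*1/4 + 3/10*3/4 = 9/20
P(B|+) = (9/40)/(9/20) = 1/2
After test 2 (use post1 as new prior): P(+) = 4/5*1/2 + 1/5*1/2 = 1/2
P(B|+,+) = (2/5)/(1/2) = 4/5

4/5


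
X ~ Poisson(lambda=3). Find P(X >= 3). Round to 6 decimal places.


P(X>=3) = 1 - P(X<=2) = 1 - (e^(-3)*3^0/0! + e^(-3)*3^1/1! + e^(-3)*3^2/2!)
≈ 1 - (0.0497870684 + 0.1493612051 + 0.2240418077)
= 1 - 0.4231900812 = 0.5768099188
≈ 0.576810

0.576810


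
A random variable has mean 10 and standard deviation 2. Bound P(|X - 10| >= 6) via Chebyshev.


k = 6/2 = 3
Chebyshev: P(|X-mu| >= k*sigma) <= 1/k^2 = 1/3^2 = 1/9

1/9


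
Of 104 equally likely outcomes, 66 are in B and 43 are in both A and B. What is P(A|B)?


P(A|B) = P(A∩B)/P(B) = (43/104)/(66/104) = 43/66

43/66


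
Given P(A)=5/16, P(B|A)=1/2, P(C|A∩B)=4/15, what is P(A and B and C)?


P(A∩B∩C) = P(A) * P(B|A) * P(C|A∩B)
= 5/16 * 1/2 * 4/15
= 5/32 * 4/15 = 1/24

1/24


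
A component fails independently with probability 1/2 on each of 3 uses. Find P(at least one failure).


P(at least one) = 1 - P(none)
P(none) = (1 - 1/2)^3 = (1/2)^3 = 1/8
P(at least one) = 1 - 1/8 = 7/8

7/8


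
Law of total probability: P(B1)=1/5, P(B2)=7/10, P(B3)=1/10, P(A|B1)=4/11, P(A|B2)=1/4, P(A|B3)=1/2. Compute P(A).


P(A) = P(A|B1)P(B1) + P(A|B2)P(B2) + P(A|B3)P(B3)
= 4/11*1/5 + 1/4*7/10 + 1/2*1/10
= 4/55 + 7/40 + 1/20 = 131/440

131/440


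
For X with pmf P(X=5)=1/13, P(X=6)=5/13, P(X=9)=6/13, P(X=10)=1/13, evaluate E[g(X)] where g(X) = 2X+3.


E[2X+3] = sum(g(x)*P(x))
= 13*1/13 + 15*5/13 + 21*6/13 + 23*1/13
= 237/13

237/13


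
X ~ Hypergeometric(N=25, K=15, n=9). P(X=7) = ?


P(X=7) = C(15,7)*C(10,2) / C(25,9)
= 6435*45 / 2042975
= 289575/2042975 = 1053/7429

1053/7429


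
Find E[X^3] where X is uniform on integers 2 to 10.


E[X^3] = (1/9) * sum(x^3 for x=2..10)
= 3024/9 = 336

336


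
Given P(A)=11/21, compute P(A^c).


P(A') = 1 - P(A) = 1 - 11/21 = 10/21

10/21


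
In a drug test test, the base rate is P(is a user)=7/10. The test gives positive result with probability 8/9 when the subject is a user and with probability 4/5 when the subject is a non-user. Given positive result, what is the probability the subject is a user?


P(A) = P(A|B)P(B) + P(A|B')P(B') = 8/9*7/10 + 4/5*3/10 = 194/225
P(B|A) = P(A|B)P(B)/P(A) = (28/45)/(194/225) = 70/97

70/97


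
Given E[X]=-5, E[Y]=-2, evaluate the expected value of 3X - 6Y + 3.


E[3X - 6Y + 3] = 3*E[X] - 6*E[Y] + 3
= (3)*(-5) + (-6)*(-2) + (3)
= -15 + 12 + 3 = 0

0


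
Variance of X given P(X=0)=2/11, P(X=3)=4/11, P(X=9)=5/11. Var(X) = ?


E[X] = 57/11, E[X^2] = 441/11
Var(X) = E[X^2] - (E[X])^2 = 441/11 - (57/11)^2 = 1602/121

1602/121


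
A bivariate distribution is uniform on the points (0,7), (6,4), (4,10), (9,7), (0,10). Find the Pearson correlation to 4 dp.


Cov(X,Y) = -3.4800, Var(X) = 12.1600, Var(Y) = 5.0400
rho = Cov/(sqrt(VarX)*sqrt(VarY)) = -0.4445

-0.4445


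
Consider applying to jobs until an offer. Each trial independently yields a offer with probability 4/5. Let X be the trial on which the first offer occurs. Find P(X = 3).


P(X=3) = (1-p)^2 * p = (1/5)^2 * 4/5
= 1/25 * 4/5 = 4/125

4/125


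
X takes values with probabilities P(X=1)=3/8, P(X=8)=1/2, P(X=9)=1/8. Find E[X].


E[X] = sum(x * P(x))
= 1*3/8 + 8*1/2 + 9*1/8
= 11/2

11/2


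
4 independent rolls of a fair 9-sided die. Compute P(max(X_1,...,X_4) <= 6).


P(max <= 6) = P(all X_i <= 6) = (P(X_1 <= 6))^4
= (6/9)^4 = (2/3)^4 = 16/81

16/81


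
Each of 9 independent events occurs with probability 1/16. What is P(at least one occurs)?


P(at least one) = 1 - P(none)
P(none) = (1 - 1/16)^9 = (15/16)^9 = 38443359375/68719476736
P(at least one) = 1 - 38443359375/68719476736 = 30276117361/68719476736

30276117361/68719476736


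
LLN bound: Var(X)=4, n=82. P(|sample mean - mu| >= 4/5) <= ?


Var(Xbar) = Var(X)/n = 4/82
Chebyshev: P(|Xbar-mu| >= 4/5) <= Var(Xbar)/(4/5)^2 = (2/41)/(16/25) = 25/328

25/328


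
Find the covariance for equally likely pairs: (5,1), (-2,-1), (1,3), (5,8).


E[X]=9/4, E[Y]=11/4, E[XY]=25/2
Cov(X,Y) = E[XY] - E[X]E[Y] = 25/2 - 9/4*11/4 = 101/16

101/16


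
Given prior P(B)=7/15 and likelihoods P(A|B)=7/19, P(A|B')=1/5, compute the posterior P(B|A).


P(A) = P(A|B)P(B) + P(A|B')P(B') = 7/19*7/15 + 1/5*8/15 = 397/1425
P(B|A) = P(A|B)P(B)/P(A) = (49/285)/(397/1425) = 245/397

245/397


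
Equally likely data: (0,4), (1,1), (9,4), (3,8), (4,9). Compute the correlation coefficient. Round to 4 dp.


Cov(X,Y) = 1.7200, Var(X) = 9.8400, Var(Y) = 8.5600
rho = Cov/(sqrt(VarX)*sqrt(VarY)) = 0.1874

0.1874


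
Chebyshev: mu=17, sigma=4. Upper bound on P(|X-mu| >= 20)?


k = 20/4 = 5
Chebyshev: P(|X-mu| >= k*sigma) <= 1/k^2 = 1/5^2 = 1/25

1/25


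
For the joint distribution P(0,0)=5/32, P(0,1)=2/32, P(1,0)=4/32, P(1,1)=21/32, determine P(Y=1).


P(Y=1) = P(0,1)+P(1,1) = 2/32 + 21/32 = 23/32

23/32


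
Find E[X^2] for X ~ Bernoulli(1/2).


For Bernoulli: X in {0,1}
E[X^2] = 0^2*(1-1/2) + 1^2*1/2 = 1/2

1/2


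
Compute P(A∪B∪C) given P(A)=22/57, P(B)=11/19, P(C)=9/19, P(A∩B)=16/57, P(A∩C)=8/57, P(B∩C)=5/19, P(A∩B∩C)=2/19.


P(A∪B∪C) = P(A)+P(B)+P(C) - P(AB)-P(AC)-P(BC) + P(ABC)
= 22/57+11/19+9/19 - 16/57-8/57-5/19 + 2/19
= 49/57

49/57


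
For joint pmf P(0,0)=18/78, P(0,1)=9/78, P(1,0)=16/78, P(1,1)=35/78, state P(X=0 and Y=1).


Read from table: P(X=0, Y=1) = 9/78 = 3/26

3/26


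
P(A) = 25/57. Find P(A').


P(A') = 1 - P(A) = 1 - 25/57 = 32/57

32/57


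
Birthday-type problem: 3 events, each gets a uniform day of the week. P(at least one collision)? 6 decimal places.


P(all different) = prod((7-i)/7 for i=0..2) = 0.612245
P(at least one match) = 1 - 0.612245 = 0.387755

0.387755


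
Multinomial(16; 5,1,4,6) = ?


16! = 20922789888000
Denominator: 5!=120 * 1!=1 * 4!=24 * 6!=720
Coefficient = 20922789888000 / 2073600 = 10090080

10090080


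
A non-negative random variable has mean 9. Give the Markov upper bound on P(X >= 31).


Markov: P(X >= a) <= E[X]/a
P(X >= 31) <= 9/31

9/31


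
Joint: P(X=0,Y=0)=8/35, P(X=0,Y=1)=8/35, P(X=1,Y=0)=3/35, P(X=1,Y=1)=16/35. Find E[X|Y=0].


P(Y=0) = 11/35
E[X|Y=0] = (0*8 + 1*3)/11 = 3/11

3/11


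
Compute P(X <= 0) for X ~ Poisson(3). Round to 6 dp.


P(X<=0) = e^(-3)*3^0/0!
≈ 0.0497870684
≈ 0.049787

0.049787


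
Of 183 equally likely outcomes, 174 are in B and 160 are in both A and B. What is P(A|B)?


P(A|B) = P(A∩B)/P(B) = (160/183)/(174/183) = 160/174 = 80/87

80/87


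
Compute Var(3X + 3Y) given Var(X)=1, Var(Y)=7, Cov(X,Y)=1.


Var(3X + 3Y) = 3^2*Var(X) + 3^2*Var(Y) + 2*3*3*Cov(X,Y)
= 9*1 + 9*7 + 18*1
= 9 + 63 + 18 = 90

90


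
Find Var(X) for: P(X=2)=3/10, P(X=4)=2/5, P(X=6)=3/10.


E[X] = 4, E[X^2] = 92/5
Var(X) = E[X^2] - (E[X])^2 = 92/5 - (4)^2 = 12/5

12/5


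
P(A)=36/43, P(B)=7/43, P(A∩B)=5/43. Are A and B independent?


P(A)*P(B) = 36/43*7/43 = 252/1849
P(A∩B) = 5/43 != 252/1849, so not independent

No, A and B are not independent


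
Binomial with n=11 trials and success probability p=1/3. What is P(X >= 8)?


P(X>=8) = P(X=8) + P(X=9) + P(X=10) + P(X=11)
= 440/59049 + 220/177147 + 22/177147 + 1/177147
= 521/59049

521/59049


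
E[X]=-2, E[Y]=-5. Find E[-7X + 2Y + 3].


E[-7X + 2Y + 3] = -7*E[X] + 2*E[Y] + 3
= (-7)*(-2) + (2)*(-5) + (3)
= 14 - 10 + 3 = 7

7


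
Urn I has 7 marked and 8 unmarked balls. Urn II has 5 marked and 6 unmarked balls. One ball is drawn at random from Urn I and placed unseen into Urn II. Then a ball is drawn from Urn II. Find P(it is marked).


P(transfer marked) = 7/15; P(transfer unmarked) = 8/15
If marked transferred: Urn II has 6 marked of 12, so P(marked|marked moved) = 1/2
If unmarked transferred: Urn II has 5 marked of 12, so P(marked|unmarked moved) = 5/12
By total probability: P(marked) = 7/15*1/2 + 8/15*5/12 = 41/90

41/90


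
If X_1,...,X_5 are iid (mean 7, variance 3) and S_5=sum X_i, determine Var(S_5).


By independence, Var(S_n) = n*Var(X_1) = 5*3 = 15

15


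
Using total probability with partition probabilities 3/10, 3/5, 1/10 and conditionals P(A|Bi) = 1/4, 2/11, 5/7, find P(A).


P(A) = P(A|B1)P(B1) + P(A|B2)P(B2) + P(A|B3)P(B3)
= 1/4*3/10 + 2/11*3/5 + 5/7*1/10
= 3/40 + 6/55 + 1/14 = 787/3080

787/3080


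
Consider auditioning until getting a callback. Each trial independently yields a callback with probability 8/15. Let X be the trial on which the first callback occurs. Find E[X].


For geometric (trials until first success), E[X] = 1/p = 1/(8/15) = 15/8

15/8


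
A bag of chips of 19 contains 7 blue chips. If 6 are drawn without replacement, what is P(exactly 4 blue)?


P(X=4) = C(7,4)*C(12,2) / C(19,6)
= 35*66 / 27132
= 2310/27132 = 55/646

55/646


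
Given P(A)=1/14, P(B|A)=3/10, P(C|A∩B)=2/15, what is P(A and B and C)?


P(A∩B∩C) = P(A) * P(B|A) * P(C|A∩B)
= 1/14 * 3/10 * 2/15
= 3/140 * 2/15 = 1/350

1/350


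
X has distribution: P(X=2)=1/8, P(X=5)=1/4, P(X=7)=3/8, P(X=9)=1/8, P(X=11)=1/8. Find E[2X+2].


E[2X+2] = sum(g(x)*P(x))
= 6*1/8 + 12*1/4 + 16*3/8 + 20*1/8 + 24*1/8
= 61/4

61/4


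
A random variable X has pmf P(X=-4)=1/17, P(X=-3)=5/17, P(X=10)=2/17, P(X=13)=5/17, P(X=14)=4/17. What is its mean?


E[X] = sum(x * P(x))
= -4*1/17 - 3*5/17 + 10*2/17 + 13*5/17 + 14*4/17
= 122/17

122/17


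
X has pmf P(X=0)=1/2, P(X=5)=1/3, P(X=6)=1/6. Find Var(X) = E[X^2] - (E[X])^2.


E[X] = 8/3, E[X^2] = 43/3
Var(X) = E[X^2] - (E[X])^2 = 43/3 - (8/3)^2 = 65/9

65/9


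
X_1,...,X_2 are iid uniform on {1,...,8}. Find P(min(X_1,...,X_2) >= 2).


P(min >= 2) = P(all X_i >= 2) = (P(X_1 >= 2))^2
= (7/8)^2 = 49/64

49/64


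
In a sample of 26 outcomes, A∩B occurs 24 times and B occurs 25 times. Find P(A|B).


P(A|B) = P(A∩B)/P(B) = (24/26)/(25/26) = 24/25

24/25


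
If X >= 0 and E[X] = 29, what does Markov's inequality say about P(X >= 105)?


Markov: P(X >= a) <= E[X]/a
P(X >= 105) <= 29/105

29/105


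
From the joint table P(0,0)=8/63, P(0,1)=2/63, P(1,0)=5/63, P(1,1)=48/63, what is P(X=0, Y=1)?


Read from table: P(X=0, Y=1) = 2/63

2/63


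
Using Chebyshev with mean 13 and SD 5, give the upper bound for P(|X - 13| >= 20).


k = 20/5 = 4
Chebyshev: P(|X-mu| >= k*sigma) <= 1/k^2 = 1/4^2 = 1/16

1/16


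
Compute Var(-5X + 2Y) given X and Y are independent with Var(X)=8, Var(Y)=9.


Independence => Cov(X,Y)=0
Var(-5X + 2Y) = (-5)^2*Var(X) + 2^2*Var(Y)
= 25*8 + 4*9 = 236

236


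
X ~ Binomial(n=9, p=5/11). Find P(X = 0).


P(X=0) = C(9,0) * p^0 * (1-p)^9
= 1 * 1 * 10077696/2357947691
= 10077696/2357947691

10077696/2357947691


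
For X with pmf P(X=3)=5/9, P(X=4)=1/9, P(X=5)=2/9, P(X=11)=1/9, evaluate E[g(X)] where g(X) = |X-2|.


E[|X-2|] = sum(g(x)*P(x))
= 1*5/9 + 2*1/9 + 3*2/9 + 9*1/9
= 22/9

22/9


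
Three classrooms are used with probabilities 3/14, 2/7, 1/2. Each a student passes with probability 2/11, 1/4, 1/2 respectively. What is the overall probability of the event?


P(A) = P(A|B1)P(B1) + P(A|B2)P(B2) + P(A|B3)P(B3)
= 2/11*3/14 + 1/4*2/7 + 1/2*1/2
= 3/77 + 1/14 + 1/4 = 111/308

111/308


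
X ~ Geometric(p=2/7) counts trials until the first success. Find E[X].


For geometric (trials until first success), E[X] = 1/p = 1/(2/7) = 7/2

7/2


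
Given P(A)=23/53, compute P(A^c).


P(A') = 1 - P(A) = 1 - 23/53 = 30/53

30/53


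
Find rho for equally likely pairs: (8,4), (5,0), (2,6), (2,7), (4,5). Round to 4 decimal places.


Cov(X,Y) = -2.8800, Var(X) = 4.9600, Var(Y) = 5.8400
rho = Cov/(sqrt(VarX)*sqrt(VarY)) = -0.5351

-0.5351


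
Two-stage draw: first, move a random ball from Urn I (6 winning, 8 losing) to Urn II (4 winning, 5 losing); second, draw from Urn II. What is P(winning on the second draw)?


P(transfer winning) = 6/14 = 3/7; P(transfer losing) = 4/7
If winning transferred: Urn II has 5 winning of 10, so P(winning|winning moved) = 1/2
If losing transferred: Urn II has 4 winning of 10, so P(winning|losing moved) = 2/5
By total probability: P(winning) = 3/7*1/2 + 4/7*2/5 = 31/70

31/70


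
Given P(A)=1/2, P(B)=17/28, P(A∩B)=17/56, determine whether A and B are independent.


P(A)*P(B) = 1/2*17/28 = 17/56
P(A∩B) = 17/56, which equals P(A)P(B), so independent

Yes, A and B are independent


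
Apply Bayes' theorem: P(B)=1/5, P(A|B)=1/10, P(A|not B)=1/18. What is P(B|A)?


P(A) = P(A|B)P(B) + P(A|B')P(B') = 1/10*1/5 + 1/18*4/5 = 29/450
P(B|A) = P(A|B)P(B)/P(A) = (1/50)/(29/450) = 9/29

9/29


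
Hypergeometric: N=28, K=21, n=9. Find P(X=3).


P(X=3) = C(21,3)*C(7,6) / C(28,9)
= 1330*7 / 6906900
= 9310/6906900 = 133/98670

133/98670


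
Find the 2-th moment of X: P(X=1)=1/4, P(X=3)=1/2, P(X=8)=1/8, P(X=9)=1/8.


E[X^2] = sum(x^2 * P(x))
= 1*1/4 + 9*1/2 + 64*1/8 + 81*1/8
= 183/8

183/8


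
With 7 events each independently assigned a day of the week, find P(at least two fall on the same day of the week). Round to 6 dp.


P(all different) = prod((7-i)/7 for i=0..6) = 0.006120
P(at least one match) = 1 - 0.006120 = 0.993880

0.993880


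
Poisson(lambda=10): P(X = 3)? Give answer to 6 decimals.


P(X=3) = e^(-10) * 10^3 / 3!
≈ 0.00004539992976 * 1000 / 6
≈ 0.007567

0.007567


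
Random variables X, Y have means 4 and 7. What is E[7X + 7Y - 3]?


E[7X + 7Y - 3] = 7*E[X] + 7*E[Y] - 3
= (7)*(4) + (7)*(7) + (-3)
= 28 + 49 - 3 = 74

74


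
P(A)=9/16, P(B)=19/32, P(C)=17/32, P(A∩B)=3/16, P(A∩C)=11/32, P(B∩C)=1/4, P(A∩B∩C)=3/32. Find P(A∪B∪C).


P(A∪B∪C) = P(A)+P(B)+P(C) - P(AB)-P(AC)-P(BC) + P(ABC)
= 9/16+19/32+17/32 - 3/16-11/32-1/4 + 3/32
= 1

1


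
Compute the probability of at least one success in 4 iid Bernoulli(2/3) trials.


P(at least one) = 1 - P(none)
P(none) = (1 - 2/3)^4 = (1/3)^4 = 1/81
P(at least one) = 1 - 1/81 = 80/81

80/81


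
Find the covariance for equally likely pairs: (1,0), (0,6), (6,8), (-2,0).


E[X]=5/4, E[Y]=7/2, E[XY]=12
Cov(X,Y) = E[XY] - E[X]E[Y] = 12 - 5/4*7/2 = 61/8

61/8


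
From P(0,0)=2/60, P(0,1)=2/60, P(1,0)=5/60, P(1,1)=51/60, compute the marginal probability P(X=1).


P(X=1) = P(1,0)+P(1,1) = 5/60 + 51/60 = 56/60 = 14/15

14/15


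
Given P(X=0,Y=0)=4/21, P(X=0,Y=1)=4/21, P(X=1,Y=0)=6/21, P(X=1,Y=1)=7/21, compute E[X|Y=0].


P(Y=0) = 10/21
E[X|Y=0] = (0*4 + 1*6)/10 = 6/10 = 3/5

3/5


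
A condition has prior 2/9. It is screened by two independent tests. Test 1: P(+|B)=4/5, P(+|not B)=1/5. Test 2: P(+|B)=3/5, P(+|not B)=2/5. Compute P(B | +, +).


After test 1: P(+) = 4/5*2/9 + 1/5*7/9 = 1/3
P(B|+) = (8/45)/(1/3) = 8/15
After test 2 (use post1 as new prior): P(+) = 3/5*8/15 + 2/5*7/15 = 38/75
P(B|+,+) = (8/25)/(38/75) = 12/19

12/19


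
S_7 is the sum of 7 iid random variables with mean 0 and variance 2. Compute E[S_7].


E[S_n] = n*E[X_1] = 7*0 = 0

0


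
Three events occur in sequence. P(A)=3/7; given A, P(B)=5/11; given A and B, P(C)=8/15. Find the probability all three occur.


P(A∩B∩C) = P(A) * P(B|A) * P(C|A∩B)
= 3/7 * 5/11 * 8/15
= 15/77 * 8/15 = 8/77

8/77


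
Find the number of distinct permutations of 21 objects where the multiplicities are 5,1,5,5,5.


21! = 51090942171709440000
Denominator: 5!=120 * 1!=1 * 5!=120 * 5!=120 * 5!=120
Coefficient = 51090942171709440000 / 207360000 = 246387645504

246387645504


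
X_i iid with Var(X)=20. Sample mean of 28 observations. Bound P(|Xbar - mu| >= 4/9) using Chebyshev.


Var(Xbar) = Var(X)/n = 20/28
Chebyshev: P(|Xbar-mu| >= 4/9) <= Var(Xbar)/(4/9)^2 = (5/7)/(16/81) = 405/112
Bound exceeds 1, so trivial bound: 1

1


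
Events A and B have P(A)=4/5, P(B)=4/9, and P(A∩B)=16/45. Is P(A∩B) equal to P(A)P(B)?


P(A)*P(B) = 4/5*4/9 = 16/45
P(A∩B) = 16/45, which equals P(A)P(B), so independent

Yes, A and B are independent


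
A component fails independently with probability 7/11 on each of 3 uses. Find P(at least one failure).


P(at least one) = 1 - P(none)
P(none) = (1 - 7/11)^3 = (4/11)^3 = 64/1331
P(at least one) = 1 - 64/1331 = 1267/1331

1267/1331


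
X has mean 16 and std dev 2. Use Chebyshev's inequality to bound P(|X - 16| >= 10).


k = 10/2 = 5
Chebyshev: P(|X-mu| >= k*sigma) <= 1/k^2 = 1/5^2 = 1/25

1/25


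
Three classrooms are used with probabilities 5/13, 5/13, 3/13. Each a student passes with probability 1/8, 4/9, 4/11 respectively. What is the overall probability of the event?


P(A) = P(A|B1)P(B1) + P(A|B2)P(B2) + P(A|B3)P(B3)
= 1/8*5/13 + 4/9*5/13 + 4/11*3/13
= 5/104 + 20/117 + 12/143 = 3119/10296

3119/10296


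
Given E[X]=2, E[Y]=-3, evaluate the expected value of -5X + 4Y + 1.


E[-5X + 4Y + 1] = -5*E[X] + 4*E[Y] + 1
= (-5)*(2) + (4)*(-3) + (1)
= -10 - 12 + 1 = -21

-21


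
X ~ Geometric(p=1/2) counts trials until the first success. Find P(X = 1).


P(X=1) = (1-p)^0 * p = (1/2)^0 * 1/2
= 1 * 1/2 = 1/2

1/2


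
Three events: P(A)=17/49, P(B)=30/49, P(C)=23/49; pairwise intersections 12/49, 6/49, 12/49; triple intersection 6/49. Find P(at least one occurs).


P(A∪B∪C) = P(A)+P(B)+P(C) - P(AB)-P(AC)-P(BC) + P(ABC)
= 17/49+30/49+23/49 - 12/49-6/49-12/49 + 6/49
= 46/49

46/49


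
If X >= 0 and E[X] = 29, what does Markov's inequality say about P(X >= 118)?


Markov: P(X >= a) <= E[X]/a
P(X >= 118) <= 29/118

29/118


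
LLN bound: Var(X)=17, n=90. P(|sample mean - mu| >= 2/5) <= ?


Var(Xbar) = Var(X)/n = 17/90
Chebyshev: P(|Xbar-mu| >= 2/5) <= Var(Xbar)/(2/5)^2 = (17/90)/(4/25) = 85/72
Bound exceeds 1, so trivial bound: 1

1


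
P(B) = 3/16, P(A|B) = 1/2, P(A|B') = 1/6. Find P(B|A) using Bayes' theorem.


P(A) = P(A|B)P(B) + P(A|B')P(B') = 1/2*3/16 + 1/6*13/16 = 11/48
P(B|A) = P(A|B)P(B)/P(A) = (3/32)/(11/48) = 9/22

9/22


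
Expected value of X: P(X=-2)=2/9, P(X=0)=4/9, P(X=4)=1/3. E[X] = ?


E[X] = sum(x * P(x))
= -2*2/9 + 0*4/9 + 4*1/3
= 8/9

8/9


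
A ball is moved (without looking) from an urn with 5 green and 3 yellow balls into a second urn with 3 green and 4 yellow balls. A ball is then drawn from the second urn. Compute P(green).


P(transfer green) = 5/8; P(transfer yellow) = 3/8
If green transferred: Urn II has 4 green of 8, so P(green|green moved) = 1/2
If yellow transferred: Urn II has 3 green of 8, so P(green|yellow moved) = 3/8
By total probability: P(green) = 5/8*1/2 + 3/8*3/8 = 29/64

29/64


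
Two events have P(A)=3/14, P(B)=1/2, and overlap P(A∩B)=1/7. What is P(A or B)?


P(A∪B) = P(A) + P(B) - P(A∩B)
= 3/14 + 1/2 - 1/7 = 4/7

4/7


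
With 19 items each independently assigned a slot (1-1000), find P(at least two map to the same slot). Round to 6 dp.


P(all different) = prod((1000-i)/1000 for i=0..18) = 0.841925
P(at least one match) = 1 - 0.841925 = 0.158075

0.158075


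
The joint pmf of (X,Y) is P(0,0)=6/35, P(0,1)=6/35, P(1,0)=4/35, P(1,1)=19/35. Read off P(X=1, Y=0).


Read from table: P(X=1, Y=0) = 4/35

4/35


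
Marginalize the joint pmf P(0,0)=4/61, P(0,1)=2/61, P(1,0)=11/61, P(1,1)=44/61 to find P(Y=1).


P(Y=1) = P(0,1)+P(1,1) = 2/61 + 44/61 = 46/61

46/61


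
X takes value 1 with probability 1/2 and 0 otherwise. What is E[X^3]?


For Bernoulli: X in {0,1}
E[X^3] = 0^3*(1-1/2) + 1^3*1/2 = 1/2

1/2


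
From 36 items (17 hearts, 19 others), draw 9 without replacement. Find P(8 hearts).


P(X=8) = C(17,8)*C(19,1) / C(36,9)
= 24310*19 / 94143280
= 461890/94143280 = 247/50344

247/50344


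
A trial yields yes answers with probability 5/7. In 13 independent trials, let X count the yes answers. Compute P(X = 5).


P(X=5) = C(13,5) * p^5 * (1-p)^8
= 1287 * 3125/16807 * 256/5764801
= 1029600000/96889010407

1029600000/96889010407


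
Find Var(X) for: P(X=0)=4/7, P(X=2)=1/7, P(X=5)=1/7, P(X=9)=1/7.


E[X] = 16/7, E[X^2] = 110/7
Var(X) = E[X^2] - (E[X])^2 = 110/7 - (16/7)^2 = 514/49

514/49


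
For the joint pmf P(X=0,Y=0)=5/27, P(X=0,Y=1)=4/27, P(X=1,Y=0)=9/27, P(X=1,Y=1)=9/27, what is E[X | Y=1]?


P(Y=1) = 13/27
E[X|Y=1] = (0*4 + 1*9)/13 = 9/13

9/13


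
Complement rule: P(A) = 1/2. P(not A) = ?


P(A') = 1 - P(A) = 1 - 1/2 = 1/2

1/2


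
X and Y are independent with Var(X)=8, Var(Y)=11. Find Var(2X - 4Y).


Independence => Cov(X,Y)=0
Var(2X - 4Y) = 2^2*Var(X) + (-4)^2*Var(Y)
= 4*8 + 16*11 = 208

208


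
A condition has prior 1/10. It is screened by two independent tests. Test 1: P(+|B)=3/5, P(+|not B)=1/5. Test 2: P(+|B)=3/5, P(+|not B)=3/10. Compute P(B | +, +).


After test 1: P(+) = 3/5*1/10 + 1/5*9/10 = 6/25
P(B|+) = (3/50)/(6/25) = 1/4
After test 2 (use post1 as new prior): P(+) = 3/5*1/4 + 3/10*3/4 = 3/8
P(B|+,+) = (3/20)/(3/8) = 2/5

2/5
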